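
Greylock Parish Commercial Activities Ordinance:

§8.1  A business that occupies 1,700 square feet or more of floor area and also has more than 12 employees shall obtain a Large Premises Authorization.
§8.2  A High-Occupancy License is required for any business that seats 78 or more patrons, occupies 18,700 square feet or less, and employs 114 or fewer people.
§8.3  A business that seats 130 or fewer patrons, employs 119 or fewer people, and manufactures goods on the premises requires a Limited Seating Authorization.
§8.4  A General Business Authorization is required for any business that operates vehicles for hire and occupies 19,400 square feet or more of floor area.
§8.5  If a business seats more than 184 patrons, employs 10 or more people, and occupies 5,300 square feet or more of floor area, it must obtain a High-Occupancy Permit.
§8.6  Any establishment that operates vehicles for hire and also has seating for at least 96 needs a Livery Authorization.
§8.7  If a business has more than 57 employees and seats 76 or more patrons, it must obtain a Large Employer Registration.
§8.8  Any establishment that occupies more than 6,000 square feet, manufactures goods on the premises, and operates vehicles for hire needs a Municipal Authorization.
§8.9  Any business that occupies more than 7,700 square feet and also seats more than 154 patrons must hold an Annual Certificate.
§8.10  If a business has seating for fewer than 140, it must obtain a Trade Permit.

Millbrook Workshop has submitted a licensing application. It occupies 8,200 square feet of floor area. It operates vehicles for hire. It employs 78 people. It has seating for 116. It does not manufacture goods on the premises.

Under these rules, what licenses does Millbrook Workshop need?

§8.1 floor area 8,200 square feet ≥ 1,700 square feet; employees 78 > 12 → Large Premises Authorization required.
§8.2 seating 116 ≥ 78; floor area 8,200 square feet ≤ 18,700 square feet; employees 78 ≤ 114 → High-Occupancy License required.
§8.3 seating 116 ≤ 130; employees 78 ≤ 119; does not manufacture goods on the premises → Limited Seating Authorization not required.
§8.4 operates vehicles for hire; floor area 8,200 square feet < 19,400 square feet → General Business Authorization not required.
§8.5 seating 116 ≤ 184; employees 78 ≥ 10; floor area 8,200 square feet ≥ 5,300 square feet → High-Occupancy Permit not required.
§8.6 operates vehicles for hire; seating 116 ≥ 96 → Livery Authorization required.
§8.7 employees 78 > 57; seating 116 ≥ 76 → Large Employer Registration required.
§8.8 floor area 8,200 square feet > 6,000 square feet; does not manufacture goods on the premises; operates vehicles for hire → Municipal Authorization not required.
§8.9 floor area 8,200 square feet > 7,700 square feet; seating 116 ≤ 154 → Annual Certificate not required.
§8.10 seating 116 < 140 → Trade Permit required.

High-Occupancy License, Large Employer Registration, Large Premises Authorization, Livery Authorization, Trade Permit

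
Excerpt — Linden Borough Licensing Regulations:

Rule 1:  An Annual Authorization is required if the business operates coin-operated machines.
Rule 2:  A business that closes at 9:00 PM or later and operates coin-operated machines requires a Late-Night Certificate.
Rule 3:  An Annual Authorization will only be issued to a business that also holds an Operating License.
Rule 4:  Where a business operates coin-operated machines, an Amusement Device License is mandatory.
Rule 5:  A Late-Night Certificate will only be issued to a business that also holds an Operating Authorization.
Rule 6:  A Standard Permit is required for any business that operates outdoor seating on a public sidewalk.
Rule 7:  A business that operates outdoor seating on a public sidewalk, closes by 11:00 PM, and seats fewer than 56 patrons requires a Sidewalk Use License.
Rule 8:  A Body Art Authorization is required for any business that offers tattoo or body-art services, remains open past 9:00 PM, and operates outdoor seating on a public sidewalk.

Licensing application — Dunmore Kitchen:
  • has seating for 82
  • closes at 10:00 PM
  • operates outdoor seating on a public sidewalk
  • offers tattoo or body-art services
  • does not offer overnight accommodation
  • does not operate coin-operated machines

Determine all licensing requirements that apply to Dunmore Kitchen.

Rule 1: does not operate coin-operated machines → Annual Authorization not required.
Rule 2: closes 10:00 PM, after 9:00 PM; does not operate coin-operated machines → Late-Night Certificate not required.
Rule 3: Annual Authorization is not required → no effect.
Rule 4: does not operate coin-operated machines → Amusement Device License not required.
Rule 5: Late-Night Certificate is not required → no effect.
Rule 6: operates outdoor seating on a public sidewalk → Standard Permit required.
Rule 7: operates outdoor seating on a public sidewalk; closes 10:00 PM, at/before 11:00 PM; seating 82 ≥ 56 → Sidewalk Use License not required.
Rule 8: offers tattoo or body-art services; closes 10:00 PM, after 9:00 PM; operates outdoor seating on a public sidewalk → Body Art Authorization required.

Body Art Authorization, Standard Permit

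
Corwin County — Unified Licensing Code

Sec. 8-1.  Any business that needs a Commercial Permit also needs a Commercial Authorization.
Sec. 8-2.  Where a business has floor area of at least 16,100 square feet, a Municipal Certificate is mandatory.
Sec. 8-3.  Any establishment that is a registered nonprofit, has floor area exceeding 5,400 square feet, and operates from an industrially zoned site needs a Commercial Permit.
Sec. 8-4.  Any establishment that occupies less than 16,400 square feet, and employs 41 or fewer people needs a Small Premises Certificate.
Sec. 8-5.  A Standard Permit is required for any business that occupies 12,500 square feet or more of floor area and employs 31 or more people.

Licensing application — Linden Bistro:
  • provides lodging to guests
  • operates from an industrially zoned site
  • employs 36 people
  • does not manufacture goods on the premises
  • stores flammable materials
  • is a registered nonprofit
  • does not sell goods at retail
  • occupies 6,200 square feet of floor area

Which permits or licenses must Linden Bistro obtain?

Commercial Authorization, Commercial Permit, Small Premises Certificate

Sec. 8-1. Commercial Permit is required → Commercial Authorization also required.
Sec. 8-2. floor area 6,200 square feet < 16,100 square feet → Municipal Certificate not required.
Sec. 8-3. is a registered nonprofit; floor area 6,200 square feet > 5,400 square feet; operates from an industrially zoned site → Commercial Permit required.
Sec. 8-4. floor area 6,200 square feet < 16,400 square feet; employees 36 ≤ 41 → Small Premises Certificate required.
Sec. 8-5. floor area 6,200 square feet < 12,500 square feet; employees 36 ≥ 31 → Standard Permit not required.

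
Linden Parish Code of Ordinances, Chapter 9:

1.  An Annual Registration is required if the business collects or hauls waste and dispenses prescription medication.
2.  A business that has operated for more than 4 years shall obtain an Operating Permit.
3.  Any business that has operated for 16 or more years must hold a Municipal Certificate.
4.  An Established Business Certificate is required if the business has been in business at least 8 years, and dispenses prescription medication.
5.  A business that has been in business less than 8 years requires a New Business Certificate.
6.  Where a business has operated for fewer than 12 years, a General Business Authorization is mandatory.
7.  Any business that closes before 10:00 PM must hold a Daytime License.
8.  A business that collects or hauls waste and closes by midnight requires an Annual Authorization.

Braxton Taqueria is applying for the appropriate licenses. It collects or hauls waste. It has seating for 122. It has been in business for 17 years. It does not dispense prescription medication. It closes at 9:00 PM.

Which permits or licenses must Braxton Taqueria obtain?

Annual Authorization, Daytime License, Municipal Certificate, Operating Permit

1. collects or hauls waste; does not dispense prescription medication → Annual Registration not required.
2. years in business 17 > 4 → Operating Permit required.
3. years in business 17 ≥ 16 → Municipal Certificate required.
4. years in business 17 ≥ 8; does not dispense prescription medication → Established Business Certificate not required.
5. years in business 17 ≥ 8 → New Business Certificate not required.
6. years in business 17 ≥ 12 → General Business Authorization not required.
7. closes 9:00 PM, at/before 10:00 PM → Daytime License required.
8. collects or hauls waste; closes 9:00 PM, at/before midnight → Annual Authorization required.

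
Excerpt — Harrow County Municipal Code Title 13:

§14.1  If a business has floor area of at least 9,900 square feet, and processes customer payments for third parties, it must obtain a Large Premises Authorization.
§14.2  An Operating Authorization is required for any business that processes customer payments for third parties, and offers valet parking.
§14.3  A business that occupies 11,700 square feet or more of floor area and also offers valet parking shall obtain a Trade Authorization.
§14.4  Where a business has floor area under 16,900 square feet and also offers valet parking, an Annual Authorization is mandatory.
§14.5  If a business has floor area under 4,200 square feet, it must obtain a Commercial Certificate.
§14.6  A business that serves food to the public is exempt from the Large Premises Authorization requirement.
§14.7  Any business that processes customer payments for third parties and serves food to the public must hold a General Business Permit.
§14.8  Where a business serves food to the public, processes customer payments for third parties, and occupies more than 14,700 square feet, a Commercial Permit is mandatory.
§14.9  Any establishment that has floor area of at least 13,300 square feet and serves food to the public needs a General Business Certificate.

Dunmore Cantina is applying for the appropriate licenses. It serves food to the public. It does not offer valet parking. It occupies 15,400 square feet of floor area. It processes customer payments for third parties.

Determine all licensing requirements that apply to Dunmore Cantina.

Commercial Permit, General Business Certificate, General Business Permit

§14.1 floor area 15,400 square feet ≥ 9,900 square feet; processes customer payments for third parties → Large Premises Authorization required.
§14.2 processes customer payments for third parties; does not offer valet parking → Operating Authorization not required.
§14.3 floor area 15,400 square feet ≥ 11,700 square feet; does not offer valet parking → Trade Authorization not required.
§14.4 floor area 15,400 square feet < 16,900 square feet; does not offer valet parking → Annual Authorization not required.
§14.5 floor area 15,400 square feet ≥ 4,200 square feet → Commercial Certificate not required.
§14.6 serves food to the public → exempt from Large Premises Authorization.
§14.7 processes customer payments for third parties; serves food to the public → General Business Permit required.
§14.8 serves food to the public; processes customer payments for third parties; floor area 15,400 square feet > 14,700 square feet → Commercial Permit required.
§14.9 floor area 15,400 square feet ≥ 13,300 square feet; serves food to the public → General Business Certificate required.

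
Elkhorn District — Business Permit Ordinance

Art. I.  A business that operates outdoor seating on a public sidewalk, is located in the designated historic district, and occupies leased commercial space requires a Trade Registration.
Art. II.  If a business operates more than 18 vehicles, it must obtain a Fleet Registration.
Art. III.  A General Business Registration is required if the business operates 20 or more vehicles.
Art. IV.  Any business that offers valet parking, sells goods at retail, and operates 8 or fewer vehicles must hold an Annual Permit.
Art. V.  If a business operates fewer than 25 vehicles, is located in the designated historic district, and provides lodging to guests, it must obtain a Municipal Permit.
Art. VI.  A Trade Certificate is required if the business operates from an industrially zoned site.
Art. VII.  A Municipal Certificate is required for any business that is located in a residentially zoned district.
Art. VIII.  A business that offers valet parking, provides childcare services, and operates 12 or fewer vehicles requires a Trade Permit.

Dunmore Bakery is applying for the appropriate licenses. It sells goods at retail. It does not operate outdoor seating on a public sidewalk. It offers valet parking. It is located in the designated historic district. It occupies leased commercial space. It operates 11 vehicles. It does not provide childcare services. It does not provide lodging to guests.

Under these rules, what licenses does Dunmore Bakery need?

None

Art. I. does not operate outdoor seating on a public sidewalk; is located in the designated historic district; occupies leased commercial space → Trade Registration not required.
Art. II. vehicles 11 ≤ 18 → Fleet Registration not required.
Art. III. vehicles 11 < 20 → General Business Registration not required.
Art. IV. offers valet parking; sells goods at retail; vehicles 11 > 8 → Annual Permit not required.
Art. V. vehicles 11 < 25; is located in the designated historic district; does not provide lodging to guests → Municipal Permit not required.
Art. VI. occupies leased commercial space (not: operates from an industrially zoned site) → Trade Certificate not required.
Art. VII. is located in the designated historic district (not: is located in a residentially zoned district) → Municipal Certificate not required.
Art. VIII. offers valet parking; does not provide childcare services; vehicles 11 ≤ 12 → Trade Permit not required.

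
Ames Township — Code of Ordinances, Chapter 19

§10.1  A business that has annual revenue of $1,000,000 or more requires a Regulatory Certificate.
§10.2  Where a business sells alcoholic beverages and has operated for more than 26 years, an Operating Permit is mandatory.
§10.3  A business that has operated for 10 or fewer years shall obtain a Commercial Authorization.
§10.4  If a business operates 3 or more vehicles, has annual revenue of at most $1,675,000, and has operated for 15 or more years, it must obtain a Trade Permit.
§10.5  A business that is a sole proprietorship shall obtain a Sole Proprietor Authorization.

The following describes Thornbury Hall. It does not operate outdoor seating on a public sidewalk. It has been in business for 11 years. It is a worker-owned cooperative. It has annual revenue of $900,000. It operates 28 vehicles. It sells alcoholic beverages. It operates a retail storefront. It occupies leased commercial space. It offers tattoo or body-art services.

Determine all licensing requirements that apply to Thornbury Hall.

§10.1 revenue $900,000 < $1,000,000 → Regulatory Certificate not required.
§10.2 sells alcoholic beverages; years in business 11 ≤ 26 → Operating Permit not required.
§10.3 years in business 11 > 10 → Commercial Authorization not required.
§10.4 vehicles 28 ≥ 3; revenue $900,000 ≤ $1,675,000; years in business 11 < 15 → Trade Permit not required.
§10.5 is a worker-owned cooperative (not: is a sole proprietorship) → Sole Proprietor Authorization not required.

None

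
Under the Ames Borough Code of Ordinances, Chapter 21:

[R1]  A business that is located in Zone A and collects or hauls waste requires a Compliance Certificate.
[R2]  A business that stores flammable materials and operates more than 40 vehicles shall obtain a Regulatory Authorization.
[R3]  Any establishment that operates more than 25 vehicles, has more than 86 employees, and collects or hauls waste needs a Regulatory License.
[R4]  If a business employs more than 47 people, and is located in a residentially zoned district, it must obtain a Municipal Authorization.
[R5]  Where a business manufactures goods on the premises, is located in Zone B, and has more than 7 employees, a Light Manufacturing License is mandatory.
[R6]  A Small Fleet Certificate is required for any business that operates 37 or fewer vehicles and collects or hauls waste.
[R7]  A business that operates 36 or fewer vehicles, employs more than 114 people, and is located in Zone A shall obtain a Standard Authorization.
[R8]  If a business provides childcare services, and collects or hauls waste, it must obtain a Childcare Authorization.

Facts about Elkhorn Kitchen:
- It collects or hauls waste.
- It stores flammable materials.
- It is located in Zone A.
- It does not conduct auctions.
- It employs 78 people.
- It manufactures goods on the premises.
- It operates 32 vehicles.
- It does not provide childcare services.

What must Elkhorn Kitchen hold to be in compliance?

[R1] is located in Zone A; collects or hauls waste → Compliance Certificate required.
[R2] stores flammable materials; vehicles 32 ≤ 40 → Regulatory Authorization not required.
[R3] vehicles 32 > 25; employees 78 ≤ 86; collects or hauls waste → Regulatory License not required.
[R4] employees 78 > 47; is located in Zone A (not: is located in a residentially zoned district) → Municipal Authorization not required.
[R5] manufactures goods on the premises; is located in Zone A (not: is located in Zone B); employees 78 > 7 → Light Manufacturing License not required.
[R6] vehicles 32 ≤ 37; collects or hauls waste → Small Fleet Certificate required.
[R7] vehicles 32 ≤ 36; employees 78 ≤ 114; is located in Zone A → Standard Authorization not required.
[R8] does not provide childcare services; collects or hauls waste → Childcare Authorization not required.

Compliance Certificate, Small Fleet Certificate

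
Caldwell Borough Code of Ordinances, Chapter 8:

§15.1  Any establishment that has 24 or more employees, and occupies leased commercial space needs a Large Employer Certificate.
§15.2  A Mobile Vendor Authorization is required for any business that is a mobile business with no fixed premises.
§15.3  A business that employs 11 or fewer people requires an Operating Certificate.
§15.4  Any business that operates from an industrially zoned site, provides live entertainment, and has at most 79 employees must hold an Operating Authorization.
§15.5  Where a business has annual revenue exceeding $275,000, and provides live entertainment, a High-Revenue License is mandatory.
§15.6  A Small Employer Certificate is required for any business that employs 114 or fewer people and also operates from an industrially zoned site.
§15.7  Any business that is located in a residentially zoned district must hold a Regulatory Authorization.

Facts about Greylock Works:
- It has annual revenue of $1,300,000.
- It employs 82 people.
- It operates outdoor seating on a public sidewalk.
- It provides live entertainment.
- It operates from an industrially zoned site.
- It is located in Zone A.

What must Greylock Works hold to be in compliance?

High-Revenue License, Small Employer Certificate

§15.1 employees 82 ≥ 24; operates from an industrially zoned site (not: occupies leased commercial space) → Large Employer Certificate not required.
§15.2 operates from an industrially zoned site (not: is a mobile business with no fixed premises) → Mobile Vendor Authorization not required.
§15.3 employees 82 > 11 → Operating Certificate not required.
§15.4 operates from an industrially zoned site; provides live entertainment; employees 82 > 79 → Operating Authorization not required.
§15.5 revenue $1,300,000 > $275,000; provides live entertainment → High-Revenue License required.
§15.6 employees 82 ≤ 114; operates from an industrially zoned site → Small Employer Certificate required.
§15.7 is located in Zone A (not: is located in a residentially zoned district) → Regulatory Authorization not required.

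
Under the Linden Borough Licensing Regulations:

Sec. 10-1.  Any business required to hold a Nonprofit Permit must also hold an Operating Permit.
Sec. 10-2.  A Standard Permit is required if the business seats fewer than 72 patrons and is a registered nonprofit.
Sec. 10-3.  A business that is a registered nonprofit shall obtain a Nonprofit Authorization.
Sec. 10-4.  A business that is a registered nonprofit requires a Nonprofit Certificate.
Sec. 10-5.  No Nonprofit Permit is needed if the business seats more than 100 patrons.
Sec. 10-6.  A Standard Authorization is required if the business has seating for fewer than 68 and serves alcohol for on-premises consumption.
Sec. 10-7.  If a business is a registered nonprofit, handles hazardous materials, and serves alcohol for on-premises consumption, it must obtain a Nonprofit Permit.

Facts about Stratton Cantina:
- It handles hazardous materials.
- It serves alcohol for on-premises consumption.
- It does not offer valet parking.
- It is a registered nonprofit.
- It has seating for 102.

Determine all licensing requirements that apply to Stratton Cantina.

Nonprofit Authorization, Nonprofit Certificate

Sec. 10-1. Nonprofit Permit is not required → no effect.
Sec. 10-2. seating 102 ≥ 72; is a registered nonprofit → Standard Permit not required.
Sec. 10-3. is a registered nonprofit → Nonprofit Authorization required.
Sec. 10-4. is a registered nonprofit → Nonprofit Certificate required.
Sec. 10-5. seating 102 > 100 → exempt from Nonprofit Permit.
Sec. 10-6. seating 102 ≥ 68; serves alcohol for on-premises consumption → Standard Authorization not required.
Sec. 10-7. is a registered nonprofit; handles hazardous materials; serves alcohol for on-premises consumption → Nonprofit Permit required.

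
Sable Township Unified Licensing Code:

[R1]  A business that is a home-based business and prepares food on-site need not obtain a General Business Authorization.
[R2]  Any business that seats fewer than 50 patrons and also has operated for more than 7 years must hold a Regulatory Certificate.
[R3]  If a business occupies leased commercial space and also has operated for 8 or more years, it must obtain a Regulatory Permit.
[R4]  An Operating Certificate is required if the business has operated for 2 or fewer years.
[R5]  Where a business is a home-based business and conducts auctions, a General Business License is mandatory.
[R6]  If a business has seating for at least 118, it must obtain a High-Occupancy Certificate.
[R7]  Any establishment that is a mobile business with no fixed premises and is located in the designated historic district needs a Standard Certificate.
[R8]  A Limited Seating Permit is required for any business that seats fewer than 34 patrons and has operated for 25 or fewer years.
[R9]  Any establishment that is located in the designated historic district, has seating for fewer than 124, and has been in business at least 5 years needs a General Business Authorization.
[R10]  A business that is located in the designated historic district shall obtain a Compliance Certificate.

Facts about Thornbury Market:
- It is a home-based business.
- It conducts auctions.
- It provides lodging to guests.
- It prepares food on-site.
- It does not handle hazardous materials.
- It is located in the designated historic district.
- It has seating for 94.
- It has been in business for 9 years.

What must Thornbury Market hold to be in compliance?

[R1] is a home-based business; prepares food on-site → exempt from General Business Authorization.
[R2] seating 94 ≥ 50; years in business 9 > 7 → Regulatory Certificate not required.
[R3] is a home-based business (not: occupies leased commercial space); years in business 9 ≥ 8 → Regulatory Permit not required.
[R4] years in business 9 > 2 → Operating Certificate not required.
[R5] is a home-based business; conducts auctions → General Business License required.
[R6] seating 94 < 118 → High-Occupancy Certificate not required.
[R7] is a home-based business (not: is a mobile business with no fixed premises); is located in the designated historic district → Standard Certificate not required.
[R8] seating 94 ≥ 34; years in business 9 ≤ 25 → Limited Seating Permit not required.
[R9] is located in the designated historic district; seating 94 < 124; years in business 9 ≥ 5 → General Business Authorization required.
[R10] is located in the designated historic district → Compliance Certificate required.

Compliance Certificate, General Business License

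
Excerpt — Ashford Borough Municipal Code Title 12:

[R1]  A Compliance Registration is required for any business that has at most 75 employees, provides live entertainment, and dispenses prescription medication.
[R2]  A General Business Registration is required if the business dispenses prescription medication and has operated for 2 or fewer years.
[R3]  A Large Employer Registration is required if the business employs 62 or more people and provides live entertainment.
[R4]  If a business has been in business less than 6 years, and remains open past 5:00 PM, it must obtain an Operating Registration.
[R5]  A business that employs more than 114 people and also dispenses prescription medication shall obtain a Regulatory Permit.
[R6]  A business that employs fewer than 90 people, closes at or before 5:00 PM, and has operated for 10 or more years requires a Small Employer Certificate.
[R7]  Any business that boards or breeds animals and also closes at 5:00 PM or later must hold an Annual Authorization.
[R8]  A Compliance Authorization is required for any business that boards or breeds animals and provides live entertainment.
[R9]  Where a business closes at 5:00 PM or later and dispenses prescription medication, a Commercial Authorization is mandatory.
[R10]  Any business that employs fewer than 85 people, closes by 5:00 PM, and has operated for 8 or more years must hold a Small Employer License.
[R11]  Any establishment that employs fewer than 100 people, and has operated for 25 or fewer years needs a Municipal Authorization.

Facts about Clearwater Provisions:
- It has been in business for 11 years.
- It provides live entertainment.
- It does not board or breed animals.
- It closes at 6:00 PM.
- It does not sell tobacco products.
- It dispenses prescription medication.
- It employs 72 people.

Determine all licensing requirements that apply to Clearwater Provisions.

Commercial Authorization, Compliance Registration, Large Employer Registration, Municipal Authorization

[R1] employees 72 ≤ 75; provides live entertainment; dispenses prescription medication → Compliance Registration required.
[R2] dispenses prescription medication; years in business 11 > 2 → General Business Registration not required.
[R3] employees 72 ≥ 62; provides live entertainment → Large Employer Registration required.
[R4] years in business 11 ≥ 6; closes 6:00 PM, after 5:00 PM → Operating Registration not required.
[R5] employees 72 ≤ 114; dispenses prescription medication → Regulatory Permit not required.
[R6] employees 72 < 90; closes 6:00 PM, after 5:00 PM; years in business 11 ≥ 10 → Small Employer Certificate not required.
[R7] does not board or breed animals; closes 6:00 PM, after 5:00 PM → Annual Authorization not required.
[R8] does not board or breed animals; provides live entertainment → Compliance Authorization not required.
[R9] closes 6:00 PM, after 5:00 PM; dispenses prescription medication → Commercial Authorization required.
[R10] employees 72 < 85; closes 6:00 PM, after 5:00 PM; years in business 11 ≥ 8 → Small Employer License not required.
[R11] employees 72 < 100; years in business 11 ≤ 25 → Municipal Authorization required.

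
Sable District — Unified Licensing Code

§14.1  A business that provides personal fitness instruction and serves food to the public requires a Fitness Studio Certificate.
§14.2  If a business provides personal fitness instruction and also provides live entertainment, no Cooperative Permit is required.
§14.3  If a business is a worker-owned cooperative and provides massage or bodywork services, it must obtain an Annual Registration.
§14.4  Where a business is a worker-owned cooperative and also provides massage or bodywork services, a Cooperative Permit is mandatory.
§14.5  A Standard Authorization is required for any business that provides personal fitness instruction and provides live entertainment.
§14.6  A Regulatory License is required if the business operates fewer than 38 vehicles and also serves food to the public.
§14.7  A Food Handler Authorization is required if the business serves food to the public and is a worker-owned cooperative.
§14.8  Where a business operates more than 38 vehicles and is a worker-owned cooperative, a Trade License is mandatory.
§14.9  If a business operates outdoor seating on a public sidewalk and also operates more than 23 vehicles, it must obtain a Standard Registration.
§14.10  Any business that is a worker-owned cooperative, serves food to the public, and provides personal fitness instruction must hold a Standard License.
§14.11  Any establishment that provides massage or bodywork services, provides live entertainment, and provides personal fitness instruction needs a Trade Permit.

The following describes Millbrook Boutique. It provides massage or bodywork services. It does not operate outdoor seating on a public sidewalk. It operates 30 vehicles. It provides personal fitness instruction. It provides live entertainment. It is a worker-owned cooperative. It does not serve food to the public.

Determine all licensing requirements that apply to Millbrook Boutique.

§14.1 provides personal fitness instruction; does not serve food to the public → Fitness Studio Certificate not required.
§14.2 provides personal fitness instruction; provides live entertainment → exempt from Cooperative Permit.
§14.3 is a worker-owned cooperative; provides massage or bodywork services → Annual Registration required.
§14.4 is a worker-owned cooperative; provides massage or bodywork services → Cooperative Permit required.
§14.5 provides personal fitness instruction; provides live entertainment → Standard Authorization required.
§14.6 vehicles 30 < 38; does not serve food to the public → Regulatory License not required.
§14.7 does not serve food to the public; is a worker-owned cooperative → Food Handler Authorization not required.
§14.8 vehicles 30 ≤ 38; is a worker-owned cooperative → Trade License not required.
§14.9 does not operate outdoor seating on a public sidewalk; vehicles 30 > 23 → Standard Registration not required.
§14.10 is a worker-owned cooperative; does not serve food to the public; provides personal fitness instruction → Standard License not required.
§14.11 provides massage or bodywork services; provides live entertainment; provides personal fitness instruction → Trade Permit required.

Annual Registration, Standard Authorization, Trade Permit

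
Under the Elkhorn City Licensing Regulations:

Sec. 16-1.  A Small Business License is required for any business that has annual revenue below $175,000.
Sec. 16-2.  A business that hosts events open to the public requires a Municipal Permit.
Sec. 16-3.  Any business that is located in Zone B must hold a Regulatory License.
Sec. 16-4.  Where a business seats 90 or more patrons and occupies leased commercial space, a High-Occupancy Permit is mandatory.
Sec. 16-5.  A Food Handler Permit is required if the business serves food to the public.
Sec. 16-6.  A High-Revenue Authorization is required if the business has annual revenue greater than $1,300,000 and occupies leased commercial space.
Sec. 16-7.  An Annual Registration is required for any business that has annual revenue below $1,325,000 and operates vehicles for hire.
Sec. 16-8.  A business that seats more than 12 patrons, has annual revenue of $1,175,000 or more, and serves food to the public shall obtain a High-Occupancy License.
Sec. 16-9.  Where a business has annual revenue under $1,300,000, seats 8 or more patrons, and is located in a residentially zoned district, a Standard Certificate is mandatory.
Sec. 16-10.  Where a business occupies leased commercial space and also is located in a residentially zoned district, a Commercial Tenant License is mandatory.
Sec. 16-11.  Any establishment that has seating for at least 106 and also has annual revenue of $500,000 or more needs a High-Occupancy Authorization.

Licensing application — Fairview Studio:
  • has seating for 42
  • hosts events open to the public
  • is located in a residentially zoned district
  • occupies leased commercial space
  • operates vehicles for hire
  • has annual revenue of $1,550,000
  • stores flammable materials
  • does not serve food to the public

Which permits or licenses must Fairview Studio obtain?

Sec. 16-1. revenue $1,550,000 ≥ $175,000 → Small Business License not required.
Sec. 16-2. hosts events open to the public → Municipal Permit required.
Sec. 16-3. is located in a residentially zoned district (not: is located in Zone B) → Regulatory License not required.
Sec. 16-4. seating 42 < 90; occupies leased commercial space → High-Occupancy Permit not required.
Sec. 16-5. does not serve food to the public → Food Handler Permit not required.
Sec. 16-6. revenue $1,550,000 > $1,300,000; occupies leased commercial space → High-Revenue Authorization required.
Sec. 16-7. revenue $1,550,000 ≥ $1,325,000; operates vehicles for hire → Annual Registration not required.
Sec. 16-8. seating 42 > 12; revenue $1,550,000 ≥ $1,175,000; does not serve food to the public → High-Occupancy License not required.
Sec. 16-9. revenue $1,550,000 ≥ $1,300,000; seating 42 ≥ 8; is located in a residentially zoned district → Standard Certificate not required.
Sec. 16-10. occupies leased commercial space; is located in a residentially zoned district → Commercial Tenant License required.
Sec. 16-11. seating 42 < 106; revenue $1,550,000 ≥ $500,000 → High-Occupancy Authorization not required.

Commercial Tenant License, High-Revenue Authorization, Municipal Permit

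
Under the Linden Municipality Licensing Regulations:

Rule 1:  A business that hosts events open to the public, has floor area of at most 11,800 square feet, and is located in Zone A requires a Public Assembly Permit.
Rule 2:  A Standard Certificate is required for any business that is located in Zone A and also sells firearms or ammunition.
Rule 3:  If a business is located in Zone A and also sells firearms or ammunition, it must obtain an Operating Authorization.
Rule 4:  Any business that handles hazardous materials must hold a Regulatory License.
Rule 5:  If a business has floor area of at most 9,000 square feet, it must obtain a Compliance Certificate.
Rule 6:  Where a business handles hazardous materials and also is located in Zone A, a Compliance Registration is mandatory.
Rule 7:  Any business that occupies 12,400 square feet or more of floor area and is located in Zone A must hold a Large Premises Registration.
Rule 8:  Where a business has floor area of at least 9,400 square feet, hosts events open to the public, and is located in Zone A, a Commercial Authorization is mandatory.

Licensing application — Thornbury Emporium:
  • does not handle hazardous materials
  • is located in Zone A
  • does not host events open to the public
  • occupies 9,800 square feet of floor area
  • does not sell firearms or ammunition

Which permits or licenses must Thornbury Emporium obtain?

None

Rule 1: does not host events open to the public; floor area 9,800 square feet ≤ 11,800 square feet; is located in Zone A → Public Assembly Permit not required.
Rule 2: is located in Zone A; does not sell firearms or ammunition → Standard Certificate not required.
Rule 3: is located in Zone A; does not sell firearms or ammunition → Operating Authorization not required.
Rule 4: does not handle hazardous materials → Regulatory License not required.
Rule 5: floor area 9,800 square feet > 9,000 square feet → Compliance Certificate not required.
Rule 6: does not handle hazardous materials; is located in Zone A → Compliance Registration not required.
Rule 7: floor area 9,800 square feet < 12,400 square feet; is located in Zone A → Large Premises Registration not required.
Rule 8: floor area 9,800 square feet ≥ 9,400 square feet; does not host events open to the public; is located in Zone A → Commercial Authorization not required.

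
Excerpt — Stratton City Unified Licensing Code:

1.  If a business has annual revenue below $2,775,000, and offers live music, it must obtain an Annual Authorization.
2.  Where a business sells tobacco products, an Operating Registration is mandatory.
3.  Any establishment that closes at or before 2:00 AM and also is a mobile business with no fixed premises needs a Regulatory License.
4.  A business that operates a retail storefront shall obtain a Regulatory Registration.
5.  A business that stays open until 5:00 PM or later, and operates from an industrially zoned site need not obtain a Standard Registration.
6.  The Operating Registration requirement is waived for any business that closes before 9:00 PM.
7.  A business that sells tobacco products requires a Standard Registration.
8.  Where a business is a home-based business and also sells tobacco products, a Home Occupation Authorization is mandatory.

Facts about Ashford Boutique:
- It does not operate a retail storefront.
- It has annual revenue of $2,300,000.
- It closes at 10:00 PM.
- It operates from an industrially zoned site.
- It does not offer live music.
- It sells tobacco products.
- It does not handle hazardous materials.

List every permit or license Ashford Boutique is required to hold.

1. revenue $2,300,000 < $2,775,000; does not offer live music → Annual Authorization not required.
2. sells tobacco products → Operating Registration required.
3. closes 10:00 PM, at/before 2:00 AM; operates from an industrially zoned site (not: is a mobile business with no fixed premises) → Regulatory License not required.
4. does not operate a retail storefront → Regulatory Registration not required.
5. closes 10:00 PM, after 5:00 PM; operates from an industrially zoned site → exempt from Standard Registration.
6. closes 10:00 PM, after 9:00 PM → Operating Registration exemption does not apply.
7. sells tobacco products → Standard Registration required.
8. operates from an industrially zoned site (not: is a home-based business); sells tobacco products → Home Occupation Authorization not required.

Operating Registration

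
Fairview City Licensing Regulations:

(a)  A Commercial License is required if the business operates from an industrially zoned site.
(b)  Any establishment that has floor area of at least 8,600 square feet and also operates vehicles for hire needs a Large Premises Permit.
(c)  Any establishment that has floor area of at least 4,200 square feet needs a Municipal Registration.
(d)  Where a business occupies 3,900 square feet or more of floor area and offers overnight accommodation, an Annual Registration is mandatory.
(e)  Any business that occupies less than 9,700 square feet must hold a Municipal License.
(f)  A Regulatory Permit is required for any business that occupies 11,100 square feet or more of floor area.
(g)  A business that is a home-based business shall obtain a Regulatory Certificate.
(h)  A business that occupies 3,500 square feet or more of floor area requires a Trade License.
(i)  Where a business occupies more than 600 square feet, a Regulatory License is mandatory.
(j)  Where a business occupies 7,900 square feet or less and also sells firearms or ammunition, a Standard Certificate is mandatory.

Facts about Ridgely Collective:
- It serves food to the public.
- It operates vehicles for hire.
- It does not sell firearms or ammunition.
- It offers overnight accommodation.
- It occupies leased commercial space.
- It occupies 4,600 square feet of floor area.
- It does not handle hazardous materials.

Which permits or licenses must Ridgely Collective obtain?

Annual Registration, Municipal License, Municipal Registration, Regulatory License, Trade License

(a) occupies leased commercial space (not: operates from an industrially zoned site) → Commercial License not required.
(b) floor area 4,600 square feet < 8,600 square feet; operates vehicles for hire → Large Premises Permit not required.
(c) floor area 4,600 square feet ≥ 4,200 square feet → Municipal Registration required.
(d) floor area 4,600 square feet ≥ 3,900 square feet; offers overnight accommodation → Annual Registration required.
(e) floor area 4,600 square feet < 9,700 square feet → Municipal License required.
(f) floor area 4,600 square feet < 11,100 square feet → Regulatory Permit not required.
(g) occupies leased commercial space (not: is a home-based business) → Regulatory Certificate not required.
(h) floor area 4,600 square feet ≥ 3,500 square feet → Trade License required.
(i) floor area 4,600 square feet > 600 square feet → Regulatory License required.
(j) floor area 4,600 square feet ≤ 7,900 square feet; does not sell firearms or ammunition → Standard Certificate not required.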